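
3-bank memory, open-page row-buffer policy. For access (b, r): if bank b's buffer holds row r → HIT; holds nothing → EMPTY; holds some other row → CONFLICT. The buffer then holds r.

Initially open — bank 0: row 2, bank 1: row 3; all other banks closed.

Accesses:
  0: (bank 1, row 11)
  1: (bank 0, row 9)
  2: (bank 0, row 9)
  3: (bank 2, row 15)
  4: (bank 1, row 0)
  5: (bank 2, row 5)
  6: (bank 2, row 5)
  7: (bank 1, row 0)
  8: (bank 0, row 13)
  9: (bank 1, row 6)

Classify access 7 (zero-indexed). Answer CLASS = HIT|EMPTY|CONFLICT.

CLASS = HIT

#0 (1,11) C  (was 3)
#1 (0,9) C  (was 2)
#2 (0,9) H  (was 9)
#3 (2,15) E
#4 (1,0) C  (was 11)
#5 (2,5) C  (was 15)
#6 (2,5) H  (was 5)
#7 (1,0) H  (was 0)
#8 (0,13) C  (was 9)
#9 (1,6) C  (was 0)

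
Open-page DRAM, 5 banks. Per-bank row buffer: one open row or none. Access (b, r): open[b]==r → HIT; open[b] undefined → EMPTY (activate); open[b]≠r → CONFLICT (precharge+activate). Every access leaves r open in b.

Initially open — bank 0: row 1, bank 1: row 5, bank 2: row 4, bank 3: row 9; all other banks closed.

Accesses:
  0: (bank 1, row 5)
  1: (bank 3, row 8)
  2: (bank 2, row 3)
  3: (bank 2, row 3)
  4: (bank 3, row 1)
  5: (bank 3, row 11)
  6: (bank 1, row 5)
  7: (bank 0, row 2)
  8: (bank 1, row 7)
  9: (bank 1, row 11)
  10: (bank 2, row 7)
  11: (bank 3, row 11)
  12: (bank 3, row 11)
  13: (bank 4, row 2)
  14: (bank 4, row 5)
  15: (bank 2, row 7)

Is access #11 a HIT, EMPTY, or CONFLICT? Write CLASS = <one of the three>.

CLASS = HIT

#0 (1,5) H  (was 5)
#1 (3,8) C  (was 9)
#2 (2,3) C  (was 4)
#3 (2,3) H  (was 3)
#4 (3,1) C  (was 8)
#5 (3,11) C  (was 1)
#6 (1,5) H  (was 5)
#7 (0,2) C  (was 1)
#8 (1,7) C  (was 5)
#9 (1,11) C  (was 7)
#10 (2,7) C  (was 3)
#11 (3,11) H  (was 11)
#12 (3,11) H  (was 11)
#13 (4,2) E
#14 (4,5) C  (was 2)
#15 (2,7) H  (was 7)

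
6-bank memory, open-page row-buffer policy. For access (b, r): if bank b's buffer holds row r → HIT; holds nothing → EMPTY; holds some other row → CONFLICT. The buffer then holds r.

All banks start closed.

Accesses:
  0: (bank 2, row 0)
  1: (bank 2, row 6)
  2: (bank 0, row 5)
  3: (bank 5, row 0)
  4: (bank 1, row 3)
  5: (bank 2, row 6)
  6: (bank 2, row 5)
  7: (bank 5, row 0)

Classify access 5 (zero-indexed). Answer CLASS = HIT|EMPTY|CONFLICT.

CLASS = HIT

step 0: bank2 None->0 [EMPTY]
step 1: bank2 0->6 [CONFLICT]
step 2: bank0 None->5 [EMPTY]
step 3: bank5 None->0 [EMPTY]
step 4: bank1 None->3 [EMPTY]
step 5: bank2 6->6 [HIT]
step 6: bank2 6->5 [CONFLICT]
step 7: bank5 0->0 [HIT]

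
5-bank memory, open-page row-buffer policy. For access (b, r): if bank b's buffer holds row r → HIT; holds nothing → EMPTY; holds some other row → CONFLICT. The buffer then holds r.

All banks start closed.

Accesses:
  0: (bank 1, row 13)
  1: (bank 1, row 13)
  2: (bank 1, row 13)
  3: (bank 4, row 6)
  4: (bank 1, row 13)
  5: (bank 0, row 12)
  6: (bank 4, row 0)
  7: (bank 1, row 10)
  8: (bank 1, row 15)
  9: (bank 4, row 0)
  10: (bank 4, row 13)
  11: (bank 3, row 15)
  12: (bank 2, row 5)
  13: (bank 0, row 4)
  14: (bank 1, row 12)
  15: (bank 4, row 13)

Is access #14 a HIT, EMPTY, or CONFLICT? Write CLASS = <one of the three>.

  [0] b1 r13: no row ⇒ E
  [1] b1 r13: had r13 ⇒ H
  [2] b1 r13: had r13 ⇒ H
  [3] b4 r6: no row ⇒ E
  [4] b1 r13: had r13 ⇒ H
  [5] b0 r12: no row ⇒ E
  [6] b4 r0: had r6 ⇒ C
  [7] b1 r10: had r13 ⇒ C
  [8] b1 r15: had r10 ⇒ C
  [9] b4 r0: had r0 ⇒ H
  [10] b4 r13: had r0 ⇒ C
  [11] b3 r15: no row ⇒ E
  [12] b2 r5: no row ⇒ E
  [13] b0 r4: had r12 ⇒ C
  [14] b1 r12: had r15 ⇒ C
  [15] b4 r13: had r13 ⇒ H

CLASS = CONFLICT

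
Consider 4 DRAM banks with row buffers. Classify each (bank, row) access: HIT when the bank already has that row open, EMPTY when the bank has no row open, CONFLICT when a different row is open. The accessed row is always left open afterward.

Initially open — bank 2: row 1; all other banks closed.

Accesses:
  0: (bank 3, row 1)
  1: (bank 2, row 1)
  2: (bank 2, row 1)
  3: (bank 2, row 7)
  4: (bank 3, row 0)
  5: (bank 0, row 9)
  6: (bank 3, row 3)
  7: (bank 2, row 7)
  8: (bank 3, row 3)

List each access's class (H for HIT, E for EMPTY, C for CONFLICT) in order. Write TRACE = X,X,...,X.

TRACE = E,H,H,C,C,E,C,H,H

step 0: bank3 None->1 [EMPTY]
step 1: bank2 1->1 [HIT]
step 2: bank2 1->1 [HIT]
step 3: bank2 1->7 [CONFLICT]
step 4: bank3 1->0 [CONFLICT]
step 5: bank0 None->9 [EMPTY]
step 6: bank3 0->3 [CONFLICT]
step 7: bank2 7->7 [HIT]
step 8: bank3 3->3 [HIT]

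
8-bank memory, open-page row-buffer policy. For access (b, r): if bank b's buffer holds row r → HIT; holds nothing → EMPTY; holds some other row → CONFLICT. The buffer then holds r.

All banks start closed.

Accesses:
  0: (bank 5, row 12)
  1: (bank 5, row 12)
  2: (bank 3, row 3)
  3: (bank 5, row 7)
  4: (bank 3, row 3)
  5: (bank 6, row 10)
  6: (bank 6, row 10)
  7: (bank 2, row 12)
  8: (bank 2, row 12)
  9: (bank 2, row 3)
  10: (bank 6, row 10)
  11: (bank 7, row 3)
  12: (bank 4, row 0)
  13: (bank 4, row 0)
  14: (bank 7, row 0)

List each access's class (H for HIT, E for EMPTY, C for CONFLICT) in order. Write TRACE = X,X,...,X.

step 0: bank5 None->12 [EMPTY]
step 1: bank5 12->12 [HIT]
step 2: bank3 None->3 [EMPTY]
step 3: bank5 12->7 [CONFLICT]
step 4: bank3 3->3 [HIT]
step 5: bank6 None->10 [EMPTY]
step 6: bank6 10->10 [HIT]
step 7: bank2 None->12 [EMPTY]
step 8: bank2 12->12 [HIT]
step 9: bank2 12->3 [CONFLICT]
step 10: bank6 10->10 [HIT]
step 11: bank7 None->3 [EMPTY]
step 12: bank4 None->0 [EMPTY]
step 13: bank4 0->0 [HIT]
step 14: bank7 3->0 [CONFLICT]

TRACE = E,H,E,C,H,E,H,E,H,C,H,E,E,H,C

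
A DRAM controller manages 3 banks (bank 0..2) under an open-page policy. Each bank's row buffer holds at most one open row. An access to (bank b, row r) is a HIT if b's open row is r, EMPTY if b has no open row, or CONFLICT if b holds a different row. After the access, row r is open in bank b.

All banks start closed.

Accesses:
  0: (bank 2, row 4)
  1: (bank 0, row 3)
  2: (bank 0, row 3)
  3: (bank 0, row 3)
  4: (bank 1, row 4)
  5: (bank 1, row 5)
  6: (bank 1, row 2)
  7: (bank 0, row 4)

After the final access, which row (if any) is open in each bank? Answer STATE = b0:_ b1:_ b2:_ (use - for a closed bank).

  [0] b2 r4: no row ⇒ E
  [1] b0 r3: no row ⇒ E
  [2] b0 r3: had r3 ⇒ H
  [3] b0 r3: had r3 ⇒ H
  [4] b1 r4: no row ⇒ E
  [5] b1 r5: had r4 ⇒ C
  [6] b1 r2: had r5 ⇒ C
  [7] b0 r4: had r3 ⇒ C

STATE = b0:4 b1:2 b2:4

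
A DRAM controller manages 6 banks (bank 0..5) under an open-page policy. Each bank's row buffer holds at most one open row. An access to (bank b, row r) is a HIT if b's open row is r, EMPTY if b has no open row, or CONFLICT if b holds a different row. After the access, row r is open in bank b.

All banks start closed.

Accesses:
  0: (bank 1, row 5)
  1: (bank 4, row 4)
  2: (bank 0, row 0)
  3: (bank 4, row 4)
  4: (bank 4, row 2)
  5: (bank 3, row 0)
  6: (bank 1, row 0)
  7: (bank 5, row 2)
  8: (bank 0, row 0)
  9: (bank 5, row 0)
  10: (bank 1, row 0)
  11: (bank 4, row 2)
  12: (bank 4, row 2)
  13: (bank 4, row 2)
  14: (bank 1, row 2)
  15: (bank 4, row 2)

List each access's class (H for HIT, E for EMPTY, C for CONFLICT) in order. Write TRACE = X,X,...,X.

0: bank 1 row 5 — prev None → EMPTY
1: bank 4 row 4 — prev None → EMPTY
2: bank 0 row 0 — prev None → EMPTY
3: bank 4 row 4 — prev 4 → HIT
4: bank 4 row 2 — prev 4 → CONFLICT
5: bank 3 row 0 — prev None → EMPTY
6: bank 1 row 0 — prev 5 → CONFLICT
7: bank 5 row 2 — prev None → EMPTY
8: bank 0 row 0 — prev 0 → HIT
9: bank 5 row 0 — prev 2 → CONFLICT
10: bank 1 row 0 — prev 0 → HIT
11: bank 4 row 2 — prev 2 → HIT
12: bank 4 row 2 — prev 2 → HIT
13: bank 4 row 2 — prev 2 → HIT
14: bank 1 row 2 — prev 0 → CONFLICT
15: bank 4 row 2 — prev 2 → HIT

TRACE = E,E,E,H,C,E,C,E,H,C,H,H,H,H,C,H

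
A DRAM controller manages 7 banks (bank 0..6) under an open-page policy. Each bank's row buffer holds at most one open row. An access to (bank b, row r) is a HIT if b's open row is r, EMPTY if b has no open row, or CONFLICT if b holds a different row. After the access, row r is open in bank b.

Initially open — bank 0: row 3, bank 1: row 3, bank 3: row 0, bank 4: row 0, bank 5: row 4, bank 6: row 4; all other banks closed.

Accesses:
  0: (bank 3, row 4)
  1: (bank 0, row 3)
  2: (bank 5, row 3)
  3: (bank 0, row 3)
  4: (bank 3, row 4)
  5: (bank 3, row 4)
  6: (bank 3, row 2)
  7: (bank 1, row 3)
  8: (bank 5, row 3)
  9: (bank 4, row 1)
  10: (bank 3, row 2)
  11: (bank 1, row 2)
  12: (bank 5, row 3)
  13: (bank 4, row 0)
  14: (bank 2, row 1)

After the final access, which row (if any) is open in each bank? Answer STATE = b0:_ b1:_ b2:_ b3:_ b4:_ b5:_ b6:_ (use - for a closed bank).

STATE = b0:3 b1:2 b2:1 b3:2 b4:0 b5:3 b6:4

  [0] b3 r4: had r0 ⇒ C
  [1] b0 r3: had r3 ⇒ H
  [2] b5 r3: had r4 ⇒ C
  [3] b0 r3: had r3 ⇒ H
  [4] b3 r4: had r4 ⇒ H
  [5] b3 r4: had r4 ⇒ H
  [6] b3 r2: had r4 ⇒ C
  [7] b1 r3: had r3 ⇒ H
  [8] b5 r3: had r3 ⇒ H
  [9] b4 r1: had r0 ⇒ C
  [10] b3 r2: had r2 ⇒ H
  [11] b1 r2: had r3 ⇒ C
  [12] b5 r3: had r3 ⇒ H
  [13] b4 r0: had r1 ⇒ C
  [14] b2 r1: no row ⇒ E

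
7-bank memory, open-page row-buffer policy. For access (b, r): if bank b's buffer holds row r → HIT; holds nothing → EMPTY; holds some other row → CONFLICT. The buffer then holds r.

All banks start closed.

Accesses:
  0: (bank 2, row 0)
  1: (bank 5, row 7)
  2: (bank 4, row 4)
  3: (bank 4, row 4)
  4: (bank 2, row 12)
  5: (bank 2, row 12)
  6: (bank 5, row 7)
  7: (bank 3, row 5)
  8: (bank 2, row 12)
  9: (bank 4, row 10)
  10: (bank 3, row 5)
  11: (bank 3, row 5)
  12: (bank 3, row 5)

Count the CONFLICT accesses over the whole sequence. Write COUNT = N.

step 0: bank2 None->0 [EMPTY]
step 1: bank5 None->7 [EMPTY]
step 2: bank4 None->4 [EMPTY]
step 3: bank4 4->4 [HIT]
step 4: bank2 0->12 [CONFLICT]
step 5: bank2 12->12 [HIT]
step 6: bank5 7->7 [HIT]
step 7: bank3 None->5 [EMPTY]
step 8: bank2 12->12 [HIT]
step 9: bank4 4->10 [CONFLICT]
step 10: bank3 5->5 [HIT]
step 11: bank3 5->5 [HIT]
step 12: bank3 5->5 [HIT]

COUNT = 2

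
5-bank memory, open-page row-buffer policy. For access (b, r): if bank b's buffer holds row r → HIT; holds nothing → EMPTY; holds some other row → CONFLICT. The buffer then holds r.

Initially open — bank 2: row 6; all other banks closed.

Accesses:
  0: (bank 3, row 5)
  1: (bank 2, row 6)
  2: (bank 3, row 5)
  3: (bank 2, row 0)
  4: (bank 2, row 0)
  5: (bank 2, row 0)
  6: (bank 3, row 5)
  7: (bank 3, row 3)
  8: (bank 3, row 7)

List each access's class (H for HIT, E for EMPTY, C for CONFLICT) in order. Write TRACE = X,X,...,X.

step 0: bank3 None->5 [EMPTY]
step 1: bank2 6->6 [HIT]
step 2: bank3 5->5 [HIT]
step 3: bank2 6->0 [CONFLICT]
step 4: bank2 0->0 [HIT]
step 5: bank2 0->0 [HIT]
step 6: bank3 5->5 [HIT]
step 7: bank3 5->3 [CONFLICT]
step 8: bank3 3->7 [CONFLICT]

TRACE = E,H,H,C,H,H,H,C,C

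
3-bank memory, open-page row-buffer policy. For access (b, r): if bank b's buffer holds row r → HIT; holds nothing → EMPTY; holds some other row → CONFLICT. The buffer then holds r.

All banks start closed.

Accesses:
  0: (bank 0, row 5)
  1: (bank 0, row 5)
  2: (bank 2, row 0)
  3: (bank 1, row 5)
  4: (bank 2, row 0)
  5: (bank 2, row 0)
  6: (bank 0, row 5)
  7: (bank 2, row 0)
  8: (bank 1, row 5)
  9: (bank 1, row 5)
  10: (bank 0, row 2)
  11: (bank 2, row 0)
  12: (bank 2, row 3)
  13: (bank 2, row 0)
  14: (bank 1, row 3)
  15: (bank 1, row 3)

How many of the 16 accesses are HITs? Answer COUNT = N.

step 0: bank0 None->5 [EMPTY]
step 1: bank0 5->5 [HIT]
step 2: bank2 None->0 [EMPTY]
step 3: bank1 None->5 [EMPTY]
step 4: bank2 0->0 [HIT]
step 5: bank2 0->0 [HIT]
step 6: bank0 5->5 [HIT]
step 7: bank2 0->0 [HIT]
step 8: bank1 5->5 [HIT]
step 9: bank1 5->5 [HIT]
step 10: bank0 5->2 [CONFLICT]
step 11: bank2 0->0 [HIT]
step 12: bank2 0->3 [CONFLICT]
step 13: bank2 3->0 [CONFLICT]
step 14: bank1 5->3 [CONFLICT]
step 15: bank1 3->3 [HIT]

COUNT = 9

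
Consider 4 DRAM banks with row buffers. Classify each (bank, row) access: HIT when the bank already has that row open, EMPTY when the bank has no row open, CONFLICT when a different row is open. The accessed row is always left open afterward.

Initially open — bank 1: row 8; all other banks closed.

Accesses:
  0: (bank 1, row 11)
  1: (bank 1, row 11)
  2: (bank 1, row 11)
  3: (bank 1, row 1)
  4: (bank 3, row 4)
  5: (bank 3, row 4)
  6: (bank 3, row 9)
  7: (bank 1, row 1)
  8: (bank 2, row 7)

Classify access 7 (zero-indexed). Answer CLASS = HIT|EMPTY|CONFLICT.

CLASS = HIT

step 0: bank1 8->11 [CONFLICT]
step 1: bank1 11->11 [HIT]
step 2: bank1 11->11 [HIT]
step 3: bank1 11->1 [CONFLICT]
step 4: bank3 None->4 [EMPTY]
step 5: bank3 4->4 [HIT]
step 6: bank3 4->9 [CONFLICT]
step 7: bank1 1->1 [HIT]
step 8: bank2 None->7 [EMPTY]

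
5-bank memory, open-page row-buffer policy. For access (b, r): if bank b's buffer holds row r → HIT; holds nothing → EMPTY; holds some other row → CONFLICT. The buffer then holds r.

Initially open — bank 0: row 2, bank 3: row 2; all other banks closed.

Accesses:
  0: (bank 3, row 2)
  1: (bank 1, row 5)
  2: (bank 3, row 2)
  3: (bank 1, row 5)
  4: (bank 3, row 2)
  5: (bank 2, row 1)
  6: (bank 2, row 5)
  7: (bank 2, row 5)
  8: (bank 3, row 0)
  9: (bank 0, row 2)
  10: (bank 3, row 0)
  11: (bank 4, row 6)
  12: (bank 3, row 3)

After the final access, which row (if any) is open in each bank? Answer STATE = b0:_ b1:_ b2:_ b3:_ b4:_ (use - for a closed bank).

0: bank 3 row 2 — prev 2 → HIT
1: bank 1 row 5 — prev None → EMPTY
2: bank 3 row 2 — prev 2 → HIT
3: bank 1 row 5 — prev 5 → HIT
4: bank 3 row 2 — prev 2 → HIT
5: bank 2 row 1 — prev None → EMPTY
6: bank 2 row 5 — prev 1 → CONFLICT
7: bank 2 row 5 — prev 5 → HIT
8: bank 3 row 0 — prev 2 → CONFLICT
9: bank 0 row 2 — prev 2 → HIT
10: bank 3 row 0 — prev 0 → HIT
11: bank 4 row 6 — prev None → EMPTY
12: bank 3 row 3 — prev 0 → CONFLICT

STATE = b0:2 b1:5 b2:5 b3:3 b4:6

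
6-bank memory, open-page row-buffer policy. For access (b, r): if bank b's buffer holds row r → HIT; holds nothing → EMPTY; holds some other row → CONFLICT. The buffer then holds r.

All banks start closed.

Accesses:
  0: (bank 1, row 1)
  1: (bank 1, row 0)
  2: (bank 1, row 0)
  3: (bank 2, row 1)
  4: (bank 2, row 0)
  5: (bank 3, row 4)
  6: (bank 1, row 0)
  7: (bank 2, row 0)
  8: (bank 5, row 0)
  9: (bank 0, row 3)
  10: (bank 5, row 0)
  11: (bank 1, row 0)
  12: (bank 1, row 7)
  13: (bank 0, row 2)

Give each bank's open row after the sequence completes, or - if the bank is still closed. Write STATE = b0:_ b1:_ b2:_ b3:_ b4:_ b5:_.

step 0: bank1 None->1 [EMPTY]
step 1: bank1 1->0 [CONFLICT]
step 2: bank1 0->0 [HIT]
step 3: bank2 None->1 [EMPTY]
step 4: bank2 1->0 [CONFLICT]
step 5: bank3 None->4 [EMPTY]
step 6: bank1 0->0 [HIT]
step 7: bank2 0->0 [HIT]
step 8: bank5 None->0 [EMPTY]
step 9: bank0 None->3 [EMPTY]
step 10: bank5 0->0 [HIT]
step 11: bank1 0->0 [HIT]
step 12: bank1 0->7 [CONFLICT]
step 13: bank0 3->2 [CONFLICT]

STATE = b0:2 b1:7 b2:0 b3:4 b4:- b5:0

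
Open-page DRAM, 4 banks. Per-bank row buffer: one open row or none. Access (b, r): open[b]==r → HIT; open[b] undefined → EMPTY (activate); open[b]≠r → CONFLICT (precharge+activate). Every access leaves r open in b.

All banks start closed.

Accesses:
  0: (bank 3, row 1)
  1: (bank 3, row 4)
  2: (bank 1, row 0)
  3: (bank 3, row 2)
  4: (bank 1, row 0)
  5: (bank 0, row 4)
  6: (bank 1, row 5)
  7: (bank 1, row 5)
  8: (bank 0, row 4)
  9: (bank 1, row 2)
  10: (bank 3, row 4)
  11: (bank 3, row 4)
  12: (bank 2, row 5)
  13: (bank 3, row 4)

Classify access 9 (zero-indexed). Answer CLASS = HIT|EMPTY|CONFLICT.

CLASS = CONFLICT

0: bank 3 row 1 — prev None → EMPTY
1: bank 3 row 4 — prev 1 → CONFLICT
2: bank 1 row 0 — prev None → EMPTY
3: bank 3 row 2 — prev 4 → CONFLICT
4: bank 1 row 0 — prev 0 → HIT
5: bank 0 row 4 — prev None → EMPTY
6: bank 1 row 5 — prev 0 → CONFLICT
7: bank 1 row 5 — prev 5 → HIT
8: bank 0 row 4 — prev 4 → HIT
9: bank 1 row 2 — prev 5 → CONFLICT
10: bank 3 row 4 — prev 2 → CONFLICT
11: bank 3 row 4 — prev 4 → HIT
12: bank 2 row 5 — prev None → EMPTY
13: bank 3 row 4 — prev 4 → HIT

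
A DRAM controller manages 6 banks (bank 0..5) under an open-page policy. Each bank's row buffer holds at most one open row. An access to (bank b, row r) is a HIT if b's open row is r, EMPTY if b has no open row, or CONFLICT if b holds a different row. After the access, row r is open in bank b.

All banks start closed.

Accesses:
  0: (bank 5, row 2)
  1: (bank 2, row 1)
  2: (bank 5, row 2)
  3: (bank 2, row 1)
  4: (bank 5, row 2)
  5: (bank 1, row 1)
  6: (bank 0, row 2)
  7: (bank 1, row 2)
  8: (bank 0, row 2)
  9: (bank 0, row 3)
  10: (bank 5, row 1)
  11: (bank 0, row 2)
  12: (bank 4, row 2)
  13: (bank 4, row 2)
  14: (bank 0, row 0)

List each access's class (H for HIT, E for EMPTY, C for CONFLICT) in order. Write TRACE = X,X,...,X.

TRACE = E,E,H,H,H,E,E,C,H,C,C,C,E,H,C

0: bank 5 row 2 — prev None → EMPTY
1: bank 2 row 1 — prev None → EMPTY
2: bank 5 row 2 — prev 2 → HIT
3: bank 2 row 1 — prev 1 → HIT
4: bank 5 row 2 — prev 2 → HIT
5: bank 1 row 1 — prev None → EMPTY
6: bank 0 row 2 — prev None → EMPTY
7: bank 1 row 2 — prev 1 → CONFLICT
8: bank 0 row 2 — prev 2 → HIT
9: bank 0 row 3 — prev 2 → CONFLICT
10: bank 5 row 1 — prev 2 → CONFLICT
11: bank 0 row 2 — prev 3 → CONFLICT
12: bank 4 row 2 — prev None → EMPTY
13: bank 4 row 2 — prev 2 → HIT
14: bank 0 row 0 — prev 2 → CONFLICT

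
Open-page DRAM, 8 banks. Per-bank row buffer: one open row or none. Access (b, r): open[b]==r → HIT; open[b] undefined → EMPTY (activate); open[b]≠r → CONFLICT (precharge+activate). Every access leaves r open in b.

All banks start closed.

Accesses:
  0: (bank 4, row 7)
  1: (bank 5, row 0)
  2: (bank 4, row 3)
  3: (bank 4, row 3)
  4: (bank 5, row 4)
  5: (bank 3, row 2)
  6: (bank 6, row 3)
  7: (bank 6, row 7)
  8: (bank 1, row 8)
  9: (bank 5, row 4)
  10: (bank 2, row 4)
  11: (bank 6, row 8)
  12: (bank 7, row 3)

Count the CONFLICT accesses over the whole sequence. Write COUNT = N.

  [0] b4 r7: no row ⇒ E
  [1] b5 r0: no row ⇒ E
  [2] b4 r3: had r7 ⇒ C
  [3] b4 r3: had r3 ⇒ H
  [4] b5 r4: had r0 ⇒ C
  [5] b3 r2: no row ⇒ E
  [6] b6 r3: no row ⇒ E
  [7] b6 r7: had r3 ⇒ C
  [8] b1 r8: no row ⇒ E
  [9] b5 r4: had r4 ⇒ H
  [10] b2 r4: no row ⇒ E
  [11] b6 r8: had r7 ⇒ C
  [12] b7 r3: no row ⇒ E

COUNT = 4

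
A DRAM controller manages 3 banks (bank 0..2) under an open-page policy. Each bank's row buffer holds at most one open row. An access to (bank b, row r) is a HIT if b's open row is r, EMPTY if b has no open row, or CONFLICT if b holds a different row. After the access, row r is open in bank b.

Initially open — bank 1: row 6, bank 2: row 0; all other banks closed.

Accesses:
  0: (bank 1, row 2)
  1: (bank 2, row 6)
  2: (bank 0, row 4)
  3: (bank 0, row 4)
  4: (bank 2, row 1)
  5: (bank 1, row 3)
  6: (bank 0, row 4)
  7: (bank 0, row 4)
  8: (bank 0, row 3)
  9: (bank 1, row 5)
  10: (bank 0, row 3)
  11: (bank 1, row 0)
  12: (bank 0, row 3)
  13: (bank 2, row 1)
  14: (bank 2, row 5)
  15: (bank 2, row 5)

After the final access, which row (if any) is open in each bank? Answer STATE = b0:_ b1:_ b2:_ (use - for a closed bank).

  [0] b1 r2: had r6 ⇒ C
  [1] b2 r6: had r0 ⇒ C
  [2] b0 r4: no row ⇒ E
  [3] b0 r4: had r4 ⇒ H
  [4] b2 r1: had r6 ⇒ C
  [5] b1 r3: had r2 ⇒ C
  [6] b0 r4: had r4 ⇒ H
  [7] b0 r4: had r4 ⇒ H
  [8] b0 r3: had r4 ⇒ C
  [9] b1 r5: had r3 ⇒ C
  [10] b0 r3: had r3 ⇒ H
  [11] b1 r0: had r5 ⇒ C
  [12] b0 r3: had r3 ⇒ H
  [13] b2 r1: had r1 ⇒ H
  [14] b2 r5: had r1 ⇒ C
  [15] b2 r5: had r5 ⇒ H

STATE = b0:3 b1:0 b2:5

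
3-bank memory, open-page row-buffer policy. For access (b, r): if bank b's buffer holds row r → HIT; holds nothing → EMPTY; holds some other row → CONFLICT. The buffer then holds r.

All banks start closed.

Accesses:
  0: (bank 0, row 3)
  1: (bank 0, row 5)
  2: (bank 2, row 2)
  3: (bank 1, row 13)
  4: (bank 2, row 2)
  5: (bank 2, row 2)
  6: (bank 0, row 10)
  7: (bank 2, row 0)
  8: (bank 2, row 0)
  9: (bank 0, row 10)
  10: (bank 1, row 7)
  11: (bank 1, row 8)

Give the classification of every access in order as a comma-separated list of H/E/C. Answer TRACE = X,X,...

step 0: bank0 None->3 [EMPTY]
step 1: bank0 3->5 [CONFLICT]
step 2: bank2 None->2 [EMPTY]
step 3: bank1 None->13 [EMPTY]
step 4: bank2 2->2 [HIT]
step 5: bank2 2->2 [HIT]
step 6: bank0 5->10 [CONFLICT]
step 7: bank2 2->0 [CONFLICT]
step 8: bank2 0->0 [HIT]
step 9: bank0 10->10 [HIT]
step 10: bank1 13->7 [CONFLICT]
step 11: bank1 7->8 [CONFLICT]

TRACE = E,C,E,E,H,H,C,C,H,H,C,C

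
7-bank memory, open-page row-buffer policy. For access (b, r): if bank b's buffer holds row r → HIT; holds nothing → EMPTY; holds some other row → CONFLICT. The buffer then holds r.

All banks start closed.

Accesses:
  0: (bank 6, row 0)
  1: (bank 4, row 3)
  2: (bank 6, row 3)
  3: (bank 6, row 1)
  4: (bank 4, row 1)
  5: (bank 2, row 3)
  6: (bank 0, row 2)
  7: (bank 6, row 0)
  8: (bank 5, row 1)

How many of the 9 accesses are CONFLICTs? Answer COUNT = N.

COUNT = 4

#0 (6,0) E
#1 (4,3) E
#2 (6,3) C  (was 0)
#3 (6,1) C  (was 3)
#4 (4,1) C  (was 3)
#5 (2,3) E
#6 (0,2) E
#7 (6,0) C  (was 1)
#8 (5,1) E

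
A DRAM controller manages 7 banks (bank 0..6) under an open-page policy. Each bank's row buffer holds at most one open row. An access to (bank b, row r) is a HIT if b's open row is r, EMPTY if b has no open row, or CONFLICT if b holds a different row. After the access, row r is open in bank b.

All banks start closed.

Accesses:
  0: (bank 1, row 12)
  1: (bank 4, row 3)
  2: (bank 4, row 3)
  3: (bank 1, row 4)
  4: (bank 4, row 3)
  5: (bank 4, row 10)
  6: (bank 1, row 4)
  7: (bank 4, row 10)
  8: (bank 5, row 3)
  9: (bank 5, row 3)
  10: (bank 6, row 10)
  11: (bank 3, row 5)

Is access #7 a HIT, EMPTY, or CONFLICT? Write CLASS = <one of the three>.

CLASS = HIT

step 0: bank1 None->12 [EMPTY]
step 1: bank4 None->3 [EMPTY]
step 2: bank4 3->3 [HIT]
step 3: bank1 12->4 [CONFLICT]
step 4: bank4 3->3 [HIT]
step 5: bank4 3->10 [CONFLICT]
step 6: bank1 4->4 [HIT]
step 7: bank4 10->10 [HIT]
step 8: bank5 None->3 [EMPTY]
step 9: bank5 3->3 [HIT]
step 10: bank6 None->10 [EMPTY]
step 11: bank3 None->5 [EMPTY]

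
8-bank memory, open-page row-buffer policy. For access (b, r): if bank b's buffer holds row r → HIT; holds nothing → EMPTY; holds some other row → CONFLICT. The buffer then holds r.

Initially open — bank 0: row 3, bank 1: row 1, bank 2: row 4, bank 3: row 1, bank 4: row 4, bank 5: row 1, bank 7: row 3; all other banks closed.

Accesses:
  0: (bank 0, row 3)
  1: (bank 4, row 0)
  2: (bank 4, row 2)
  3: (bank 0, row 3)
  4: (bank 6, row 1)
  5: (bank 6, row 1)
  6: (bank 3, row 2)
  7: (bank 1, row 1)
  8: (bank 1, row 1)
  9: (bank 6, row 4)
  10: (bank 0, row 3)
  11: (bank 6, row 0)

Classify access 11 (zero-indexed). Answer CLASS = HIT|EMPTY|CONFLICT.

  [0] b0 r3: had r3 ⇒ H
  [1] b4 r0: had r4 ⇒ C
  [2] b4 r2: had r0 ⇒ C
  [3] b0 r3: had r3 ⇒ H
  [4] b6 r1: no row ⇒ E
  [5] b6 r1: had r1 ⇒ H
  [6] b3 r2: had r1 ⇒ C
  [7] b1 r1: had r1 ⇒ H
  [8] b1 r1: had r1 ⇒ H
  [9] b6 r4: had r1 ⇒ C
  [10] b0 r3: had r3 ⇒ H
  [11] b6 r0: had r4 ⇒ C

CLASS = CONFLICT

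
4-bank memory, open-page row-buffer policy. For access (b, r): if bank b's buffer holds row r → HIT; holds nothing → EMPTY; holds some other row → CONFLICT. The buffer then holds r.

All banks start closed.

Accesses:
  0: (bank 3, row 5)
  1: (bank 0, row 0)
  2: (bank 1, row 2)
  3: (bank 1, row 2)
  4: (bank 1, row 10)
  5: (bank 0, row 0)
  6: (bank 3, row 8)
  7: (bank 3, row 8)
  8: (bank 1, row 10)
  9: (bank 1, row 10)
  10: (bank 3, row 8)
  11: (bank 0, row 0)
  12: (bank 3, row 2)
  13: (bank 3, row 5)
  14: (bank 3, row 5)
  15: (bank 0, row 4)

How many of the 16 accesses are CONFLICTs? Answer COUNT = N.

COUNT = 5

step 0: bank3 None->5 [EMPTY]
step 1: bank0 None->0 [EMPTY]
step 2: bank1 None->2 [EMPTY]
step 3: bank1 2->2 [HIT]
step 4: bank1 2->10 [CONFLICT]
step 5: bank0 0->0 [HIT]
step 6: bank3 5->8 [CONFLICT]
step 7: bank3 8->8 [HIT]
step 8: bank1 10->10 [HIT]
step 9: bank1 10->10 [HIT]
step 10: bank3 8->8 [HIT]
step 11: bank0 0->0 [HIT]
step 12: bank3 8->2 [CONFLICT]
step 13: bank3 2->5 [CONFLICT]
step 14: bank3 5->5 [HIT]
step 15: bank0 0->4 [CONFLICT]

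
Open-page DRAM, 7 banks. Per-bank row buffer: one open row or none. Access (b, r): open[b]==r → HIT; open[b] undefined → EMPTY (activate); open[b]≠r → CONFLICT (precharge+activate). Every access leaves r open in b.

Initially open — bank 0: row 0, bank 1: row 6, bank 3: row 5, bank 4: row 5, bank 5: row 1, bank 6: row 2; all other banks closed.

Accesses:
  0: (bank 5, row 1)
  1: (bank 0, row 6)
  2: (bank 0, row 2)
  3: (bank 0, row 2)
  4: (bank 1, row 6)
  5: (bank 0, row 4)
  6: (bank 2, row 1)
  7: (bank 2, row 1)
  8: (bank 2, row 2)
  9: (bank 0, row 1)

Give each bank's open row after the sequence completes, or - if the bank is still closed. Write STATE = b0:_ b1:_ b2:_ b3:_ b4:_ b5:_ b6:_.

  [0] b5 r1: had r1 ⇒ H
  [1] b0 r6: had r0 ⇒ C
  [2] b0 r2: had r6 ⇒ C
  [3] b0 r2: had r2 ⇒ H
  [4] b1 r6: had r6 ⇒ H
  [5] b0 r4: had r2 ⇒ C
  [6] b2 r1: no row ⇒ E
  [7] b2 r1: had r1 ⇒ H
  [8] b2 r2: had r1 ⇒ C
  [9] b0 r1: had r4 ⇒ C

STATE = b0:1 b1:6 b2:2 b3:5 b4:5 b5:1 b6:2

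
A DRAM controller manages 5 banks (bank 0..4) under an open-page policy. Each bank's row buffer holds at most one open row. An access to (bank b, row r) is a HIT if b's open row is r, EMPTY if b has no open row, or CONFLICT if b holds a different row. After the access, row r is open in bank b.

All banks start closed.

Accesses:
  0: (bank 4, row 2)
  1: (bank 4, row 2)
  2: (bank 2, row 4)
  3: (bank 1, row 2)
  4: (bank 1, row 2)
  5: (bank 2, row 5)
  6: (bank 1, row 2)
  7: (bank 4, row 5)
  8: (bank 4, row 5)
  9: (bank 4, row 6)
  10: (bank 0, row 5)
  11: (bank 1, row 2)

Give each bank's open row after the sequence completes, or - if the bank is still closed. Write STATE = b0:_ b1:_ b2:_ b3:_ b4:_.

STATE = b0:5 b1:2 b2:5 b3:- b4:6

step 0: bank4 None->2 [EMPTY]
step 1: bank4 2->2 [HIT]
step 2: bank2 None->4 [EMPTY]
step 3: bank1 None->2 [EMPTY]
step 4: bank1 2->2 [HIT]
step 5: bank2 4->5 [CONFLICT]
step 6: bank1 2->2 [HIT]
step 7: bank4 2->5 [CONFLICT]
step 8: bank4 5->5 [HIT]
step 9: bank4 5->6 [CONFLICT]
step 10: bank0 None->5 [EMPTY]
step 11: bank1 2->2 [HIT]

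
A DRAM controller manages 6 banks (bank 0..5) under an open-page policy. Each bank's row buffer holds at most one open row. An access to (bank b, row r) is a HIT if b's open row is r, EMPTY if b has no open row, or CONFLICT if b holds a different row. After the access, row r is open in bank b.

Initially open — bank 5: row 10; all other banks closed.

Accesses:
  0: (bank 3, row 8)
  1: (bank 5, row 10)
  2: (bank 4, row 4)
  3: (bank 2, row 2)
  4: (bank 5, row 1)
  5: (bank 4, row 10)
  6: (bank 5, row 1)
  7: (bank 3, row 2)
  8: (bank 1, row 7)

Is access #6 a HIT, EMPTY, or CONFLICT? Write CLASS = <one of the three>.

step 0: bank3 None->8 [EMPTY]
step 1: bank5 10->10 [HIT]
step 2: bank4 None->4 [EMPTY]
step 3: bank2 None->2 [EMPTY]
step 4: bank5 10->1 [CONFLICT]
step 5: bank4 4->10 [CONFLICT]
step 6: bank5 1->1 [HIT]
step 7: bank3 8->2 [CONFLICT]
step 8: bank1 None->7 [EMPTY]

CLASS = HIT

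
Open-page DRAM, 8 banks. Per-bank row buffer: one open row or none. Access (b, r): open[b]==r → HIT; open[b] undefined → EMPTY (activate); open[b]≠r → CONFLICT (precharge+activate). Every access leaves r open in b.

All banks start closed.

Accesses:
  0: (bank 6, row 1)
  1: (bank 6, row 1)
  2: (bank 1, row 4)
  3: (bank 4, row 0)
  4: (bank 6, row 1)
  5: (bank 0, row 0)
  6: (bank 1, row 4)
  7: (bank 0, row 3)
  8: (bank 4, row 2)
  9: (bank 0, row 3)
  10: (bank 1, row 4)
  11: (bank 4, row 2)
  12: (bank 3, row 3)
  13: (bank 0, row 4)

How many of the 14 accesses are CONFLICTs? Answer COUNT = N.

COUNT = 3

#0 (6,1) E
#1 (6,1) H  (was 1)
#2 (1,4) E
#3 (4,0) E
#4 (6,1) H  (was 1)
#5 (0,0) E
#6 (1,4) H  (was 4)
#7 (0,3) C  (was 0)
#8 (4,2) C  (was 0)
#9 (0,3) H  (was 3)
#10 (1,4) H  (was 4)
#11 (4,2) H  (was 2)
#12 (3,3) E
#13 (0,4) C  (was 3)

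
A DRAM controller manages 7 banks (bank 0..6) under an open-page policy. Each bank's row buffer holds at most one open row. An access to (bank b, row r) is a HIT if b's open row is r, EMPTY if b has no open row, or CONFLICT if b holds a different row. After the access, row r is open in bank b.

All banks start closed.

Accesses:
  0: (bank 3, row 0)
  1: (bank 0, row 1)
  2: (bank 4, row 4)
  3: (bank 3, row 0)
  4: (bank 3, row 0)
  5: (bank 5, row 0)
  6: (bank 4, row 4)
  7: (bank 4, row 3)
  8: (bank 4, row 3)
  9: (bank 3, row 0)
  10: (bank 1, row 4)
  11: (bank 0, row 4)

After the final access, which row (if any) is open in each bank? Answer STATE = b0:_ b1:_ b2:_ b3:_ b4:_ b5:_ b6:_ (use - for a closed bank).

step 0: bank3 None->0 [EMPTY]
step 1: bank0 None->1 [EMPTY]
step 2: bank4 None->4 [EMPTY]
step 3: bank3 0->0 [HIT]
step 4: bank3 0->0 [HIT]
step 5: bank5 None->0 [EMPTY]
step 6: bank4 4->4 [HIT]
step 7: bank4 4->3 [CONFLICT]
step 8: bank4 3->3 [HIT]
step 9: bank3 0->0 [HIT]
step 10: bank1 None->4 [EMPTY]
step 11: bank0 1->4 [CONFLICT]

STATE = b0:4 b1:4 b2:- b3:0 b4:3 b5:0 b6:-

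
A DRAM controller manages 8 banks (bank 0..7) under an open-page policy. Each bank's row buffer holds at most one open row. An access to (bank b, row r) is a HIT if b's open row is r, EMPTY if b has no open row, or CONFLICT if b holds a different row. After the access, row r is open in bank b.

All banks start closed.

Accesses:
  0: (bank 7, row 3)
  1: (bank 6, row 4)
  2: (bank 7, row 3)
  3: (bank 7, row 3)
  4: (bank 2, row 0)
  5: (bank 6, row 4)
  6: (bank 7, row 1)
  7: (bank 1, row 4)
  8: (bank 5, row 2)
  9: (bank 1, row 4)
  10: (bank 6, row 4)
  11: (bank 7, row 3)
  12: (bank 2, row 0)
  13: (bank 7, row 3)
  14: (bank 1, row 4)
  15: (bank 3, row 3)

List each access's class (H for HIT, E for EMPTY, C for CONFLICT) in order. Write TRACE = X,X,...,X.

0: bank 7 row 3 — prev None → EMPTY
1: bank 6 row 4 — prev None → EMPTY
2: bank 7 row 3 — prev 3 → HIT
3: bank 7 row 3 — prev 3 → HIT
4: bank 2 row 0 — prev None → EMPTY
5: bank 6 row 4 — prev 4 → HIT
6: bank 7 row 1 — prev 3 → CONFLICT
7: bank 1 row 4 — prev None → EMPTY
8: bank 5 row 2 — prev None → EMPTY
9: bank 1 row 4 — prev 4 → HIT
10: bank 6 row 4 — prev 4 → HIT
11: bank 7 row 3 — prev 1 → CONFLICT
12: bank 2 row 0 — prev 0 → HIT
13: bank 7 row 3 — prev 3 → HIT
14: bank 1 row 4 — prev 4 → HIT
15: bank 3 row 3 — prev None → EMPTY

TRACE = E,E,H,H,E,H,C,E,E,H,H,C,H,H,H,E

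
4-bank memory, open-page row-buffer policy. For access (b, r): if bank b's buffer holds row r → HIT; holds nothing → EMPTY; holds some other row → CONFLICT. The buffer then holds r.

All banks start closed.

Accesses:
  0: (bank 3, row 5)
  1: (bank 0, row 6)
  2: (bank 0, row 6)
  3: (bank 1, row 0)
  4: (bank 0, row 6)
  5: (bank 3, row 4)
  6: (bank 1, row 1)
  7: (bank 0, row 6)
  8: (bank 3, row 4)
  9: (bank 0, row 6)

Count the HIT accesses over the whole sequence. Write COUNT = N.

COUNT = 5

  [0] b3 r5: no row ⇒ E
  [1] b0 r6: no row ⇒ E
  [2] b0 r6: had r6 ⇒ H
  [3] b1 r0: no row ⇒ E
  [4] b0 r6: had r6 ⇒ H
  [5] b3 r4: had r5 ⇒ C
  [6] b1 r1: had r0 ⇒ C
  [7] b0 r6: had r6 ⇒ H
  [8] b3 r4: had r4 ⇒ H
  [9] b0 r6: had r6 ⇒ H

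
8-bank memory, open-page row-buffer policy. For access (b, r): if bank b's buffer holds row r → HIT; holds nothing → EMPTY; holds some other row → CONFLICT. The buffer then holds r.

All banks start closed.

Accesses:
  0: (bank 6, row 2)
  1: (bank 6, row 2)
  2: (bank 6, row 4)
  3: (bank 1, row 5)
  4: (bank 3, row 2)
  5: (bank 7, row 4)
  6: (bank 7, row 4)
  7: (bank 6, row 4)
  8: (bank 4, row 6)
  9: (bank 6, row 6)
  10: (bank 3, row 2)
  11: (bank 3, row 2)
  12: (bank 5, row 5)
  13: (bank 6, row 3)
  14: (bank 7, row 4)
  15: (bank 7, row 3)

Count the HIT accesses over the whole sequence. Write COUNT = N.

  [0] b6 r2: no row ⇒ E
  [1] b6 r2: had r2 ⇒ H
  [2] b6 r4: had r2 ⇒ C
  [3] b1 r5: no row ⇒ E
  [4] b3 r2: no row ⇒ E
  [5] b7 r4: no row ⇒ E
  [6] b7 r4: had r4 ⇒ H
  [7] b6 r4: had r4 ⇒ H
  [8] b4 r6: no row ⇒ E
  [9] b6 r6: had r4 ⇒ C
  [10] b3 r2: had r2 ⇒ H
  [11] b3 r2: had r2 ⇒ H
  [12] b5 r5: no row ⇒ E
  [13] b6 r3: had r6 ⇒ C
  [14] b7 r4: had r4 ⇒ H
  [15] b7 r3: had r4 ⇒ C

COUNT = 6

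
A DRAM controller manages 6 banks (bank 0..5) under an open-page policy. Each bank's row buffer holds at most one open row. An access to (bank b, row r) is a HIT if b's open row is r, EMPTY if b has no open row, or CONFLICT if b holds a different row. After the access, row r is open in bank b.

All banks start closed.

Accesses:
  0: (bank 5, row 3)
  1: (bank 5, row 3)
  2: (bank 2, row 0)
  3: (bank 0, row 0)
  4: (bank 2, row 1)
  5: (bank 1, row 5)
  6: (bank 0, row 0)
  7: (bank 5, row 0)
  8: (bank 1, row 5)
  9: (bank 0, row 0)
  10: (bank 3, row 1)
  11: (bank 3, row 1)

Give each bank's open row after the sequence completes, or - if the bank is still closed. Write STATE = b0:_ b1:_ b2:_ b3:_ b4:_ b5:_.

STATE = b0:0 b1:5 b2:1 b3:1 b4:- b5:0

  [0] b5 r3: no row ⇒ E
  [1] b5 r3: had r3 ⇒ H
  [2] b2 r0: no row ⇒ E
  [3] b0 r0: no row ⇒ E
  [4] b2 r1: had r0 ⇒ C
  [5] b1 r5: no row ⇒ E
  [6] b0 r0: had r0 ⇒ H
  [7] b5 r0: had r3 ⇒ C
  [8] b1 r5: had r5 ⇒ H
  [9] b0 r0: had r0 ⇒ H
  [10] b3 r1: no row ⇒ E
  [11] b3 r1: had r1 ⇒ H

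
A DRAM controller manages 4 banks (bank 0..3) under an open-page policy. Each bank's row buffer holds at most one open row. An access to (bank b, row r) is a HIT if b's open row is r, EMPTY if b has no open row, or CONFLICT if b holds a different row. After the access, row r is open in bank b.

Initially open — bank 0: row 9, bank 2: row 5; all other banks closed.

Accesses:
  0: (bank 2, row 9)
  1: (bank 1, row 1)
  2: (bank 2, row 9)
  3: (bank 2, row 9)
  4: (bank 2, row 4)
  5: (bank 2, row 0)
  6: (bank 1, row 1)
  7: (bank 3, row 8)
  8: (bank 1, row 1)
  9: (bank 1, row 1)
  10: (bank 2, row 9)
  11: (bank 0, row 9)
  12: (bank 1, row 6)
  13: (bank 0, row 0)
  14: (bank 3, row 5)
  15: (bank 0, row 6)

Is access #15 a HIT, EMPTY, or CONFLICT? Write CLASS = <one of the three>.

CLASS = CONFLICT

  [0] b2 r9: had r5 ⇒ C
  [1] b1 r1: no row ⇒ E
  [2] b2 r9: had r9 ⇒ H
  [3] b2 r9: had r9 ⇒ H
  [4] b2 r4: had r9 ⇒ C
  [5] b2 r0: had r4 ⇒ C
  [6] b1 r1: had r1 ⇒ H
  [7] b3 r8: no row ⇒ E
  [8] b1 r1: had r1 ⇒ H
  [9] b1 r1: had r1 ⇒ H
  [10] b2 r9: had r0 ⇒ C
  [11] b0 r9: had r9 ⇒ H
  [12] b1 r6: had r1 ⇒ C
  [13] b0 r0: had r9 ⇒ C
  [14] b3 r5: had r8 ⇒ C
  [15] b0 r6: had r0 ⇒ C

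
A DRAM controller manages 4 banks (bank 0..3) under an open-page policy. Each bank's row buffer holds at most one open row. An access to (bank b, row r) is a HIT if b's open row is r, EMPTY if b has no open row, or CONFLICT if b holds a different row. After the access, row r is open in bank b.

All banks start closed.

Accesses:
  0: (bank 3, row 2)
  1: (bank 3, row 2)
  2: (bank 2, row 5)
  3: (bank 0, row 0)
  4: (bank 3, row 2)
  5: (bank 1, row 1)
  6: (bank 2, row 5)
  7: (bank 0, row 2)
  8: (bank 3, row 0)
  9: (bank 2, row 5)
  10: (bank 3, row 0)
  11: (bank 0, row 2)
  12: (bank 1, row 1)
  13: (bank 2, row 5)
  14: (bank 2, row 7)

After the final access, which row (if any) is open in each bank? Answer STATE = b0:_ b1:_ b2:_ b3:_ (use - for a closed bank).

STATE = b0:2 b1:1 b2:7 b3:0

0: bank 3 row 2 — prev None → EMPTY
1: bank 3 row 2 — prev 2 → HIT
2: bank 2 row 5 — prev None → EMPTY
3: bank 0 row 0 — prev None → EMPTY
4: bank 3 row 2 — prev 2 → HIT
5: bank 1 row 1 — prev None → EMPTY
6: bank 2 row 5 — prev 5 → HIT
7: bank 0 row 2 — prev 0 → CONFLICT
8: bank 3 row 0 — prev 2 → CONFLICT
9: bank 2 row 5 — prev 5 → HIT
10: bank 3 row 0 — prev 0 → HIT
11: bank 0 row 2 — prev 2 → HIT
12: bank 1 row 1 — prev 1 → HIT
13: bank 2 row 5 — prev 5 → HIT
14: bank 2 row 7 — prev 5 → CONFLICT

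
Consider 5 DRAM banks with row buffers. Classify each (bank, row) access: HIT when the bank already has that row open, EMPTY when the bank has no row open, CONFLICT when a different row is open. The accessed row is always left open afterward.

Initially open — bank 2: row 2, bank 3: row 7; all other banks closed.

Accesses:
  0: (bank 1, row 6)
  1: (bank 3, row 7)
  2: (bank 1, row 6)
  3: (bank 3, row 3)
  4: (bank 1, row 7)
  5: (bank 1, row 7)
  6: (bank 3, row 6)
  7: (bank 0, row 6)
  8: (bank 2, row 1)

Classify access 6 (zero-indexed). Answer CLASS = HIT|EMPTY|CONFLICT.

CLASS = CONFLICT

#0 (1,6) E
#1 (3,7) H  (was 7)
#2 (1,6) H  (was 6)
#3 (3,3) C  (was 7)
#4 (1,7) C  (was 6)
#5 (1,7) H  (was 7)
#6 (3,6) C  (was 3)
#7 (0,6) E
#8 (2,1) C  (was 2)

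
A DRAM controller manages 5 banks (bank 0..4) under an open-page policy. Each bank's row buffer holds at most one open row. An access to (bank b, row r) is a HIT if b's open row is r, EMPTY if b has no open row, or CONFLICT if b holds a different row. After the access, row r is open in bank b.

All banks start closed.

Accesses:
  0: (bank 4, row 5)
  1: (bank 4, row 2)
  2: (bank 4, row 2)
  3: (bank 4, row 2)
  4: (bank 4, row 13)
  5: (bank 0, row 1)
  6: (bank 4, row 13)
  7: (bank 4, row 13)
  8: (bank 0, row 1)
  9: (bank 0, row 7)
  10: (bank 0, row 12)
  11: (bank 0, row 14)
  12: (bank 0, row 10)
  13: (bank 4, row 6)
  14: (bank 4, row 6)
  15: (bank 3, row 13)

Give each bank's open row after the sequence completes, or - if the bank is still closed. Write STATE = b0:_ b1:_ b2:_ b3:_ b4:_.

  [0] b4 r5: no row ⇒ E
  [1] b4 r2: had r5 ⇒ C
  [2] b4 r2: had r2 ⇒ H
  [3] b4 r2: had r2 ⇒ H
  [4] b4 r13: had r2 ⇒ C
  [5] b0 r1: no row ⇒ E
  [6] b4 r13: had r13 ⇒ H
  [7] b4 r13: had r13 ⇒ H
  [8] b0 r1: had r1 ⇒ H
  [9] b0 r7: had r1 ⇒ C
  [10] b0 r12: had r7 ⇒ C
  [11] b0 r14: had r12 ⇒ C
  [12] b0 r10: had r14 ⇒ C
  [13] b4 r6: had r13 ⇒ C
  [14] b4 r6: had r6 ⇒ H
  [15] b3 r13: no row ⇒ E

STATE = b0:10 b1:- b2:- b3:13 b4:6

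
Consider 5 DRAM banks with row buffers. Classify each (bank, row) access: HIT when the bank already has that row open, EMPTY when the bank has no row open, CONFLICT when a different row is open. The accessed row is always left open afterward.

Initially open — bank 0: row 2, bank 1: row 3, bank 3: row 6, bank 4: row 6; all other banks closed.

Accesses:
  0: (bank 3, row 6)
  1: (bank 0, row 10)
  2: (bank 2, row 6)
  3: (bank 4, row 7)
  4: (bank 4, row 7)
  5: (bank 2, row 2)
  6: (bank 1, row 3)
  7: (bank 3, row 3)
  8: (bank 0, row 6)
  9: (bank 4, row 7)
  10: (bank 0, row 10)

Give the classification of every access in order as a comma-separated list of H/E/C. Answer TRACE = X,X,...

step 0: bank3 6->6 [HIT]
step 1: bank0 2->10 [CONFLICT]
step 2: bank2 None->6 [EMPTY]
step 3: bank4 6->7 [CONFLICT]
step 4: bank4 7->7 [HIT]
step 5: bank2 6->2 [CONFLICT]
step 6: bank1 3->3 [HIT]
step 7: bank3 6->3 [CONFLICT]
step 8: bank0 10->6 [CONFLICT]
step 9: bank4 7->7 [HIT]
step 10: bank0 6->10 [CONFLICT]

TRACE = H,C,E,C,H,C,H,C,C,H,C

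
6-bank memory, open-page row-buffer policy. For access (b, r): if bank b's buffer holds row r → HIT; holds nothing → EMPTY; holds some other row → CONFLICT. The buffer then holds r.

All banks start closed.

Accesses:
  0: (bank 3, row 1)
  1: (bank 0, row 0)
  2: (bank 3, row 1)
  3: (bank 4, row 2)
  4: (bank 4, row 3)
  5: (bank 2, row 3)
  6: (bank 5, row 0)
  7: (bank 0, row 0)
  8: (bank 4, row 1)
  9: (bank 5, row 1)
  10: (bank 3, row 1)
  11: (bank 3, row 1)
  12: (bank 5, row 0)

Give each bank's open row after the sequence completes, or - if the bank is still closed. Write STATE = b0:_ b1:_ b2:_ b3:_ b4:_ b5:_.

#0 (3,1) E
#1 (0,0) E
#2 (3,1) H  (was 1)
#3 (4,2) E
#4 (4,3) C  (was 2)
#5 (2,3) E
#6 (5,0) E
#7 (0,0) H  (was 0)
#8 (4,1) C  (was 3)
#9 (5,1) C  (was 0)
#10 (3,1) H  (was 1)
#11 (3,1) H  (was 1)
#12 (5,0) C  (was 1)

STATE = b0:0 b1:- b2:3 b3:1 b4:1 b5:0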